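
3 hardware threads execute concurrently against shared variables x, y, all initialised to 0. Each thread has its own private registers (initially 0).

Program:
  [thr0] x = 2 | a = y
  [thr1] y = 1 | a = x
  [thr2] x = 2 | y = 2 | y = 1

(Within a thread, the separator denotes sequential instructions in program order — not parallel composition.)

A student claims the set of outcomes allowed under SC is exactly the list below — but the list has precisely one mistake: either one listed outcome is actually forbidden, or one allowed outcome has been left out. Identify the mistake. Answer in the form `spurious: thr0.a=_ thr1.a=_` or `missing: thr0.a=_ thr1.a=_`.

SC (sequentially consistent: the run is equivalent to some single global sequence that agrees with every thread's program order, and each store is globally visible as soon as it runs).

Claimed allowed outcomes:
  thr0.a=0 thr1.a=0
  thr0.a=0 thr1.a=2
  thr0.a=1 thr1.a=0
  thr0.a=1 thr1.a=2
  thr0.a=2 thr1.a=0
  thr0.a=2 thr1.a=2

spurious: thr0.a=0 thr1.a=0

outcome vector order: (thr0.a,thr1.a)
under SC → <0 2>; <1 0>; <1 2>; <2 0>; <2 2>
claimed∖SC = {<0 0>}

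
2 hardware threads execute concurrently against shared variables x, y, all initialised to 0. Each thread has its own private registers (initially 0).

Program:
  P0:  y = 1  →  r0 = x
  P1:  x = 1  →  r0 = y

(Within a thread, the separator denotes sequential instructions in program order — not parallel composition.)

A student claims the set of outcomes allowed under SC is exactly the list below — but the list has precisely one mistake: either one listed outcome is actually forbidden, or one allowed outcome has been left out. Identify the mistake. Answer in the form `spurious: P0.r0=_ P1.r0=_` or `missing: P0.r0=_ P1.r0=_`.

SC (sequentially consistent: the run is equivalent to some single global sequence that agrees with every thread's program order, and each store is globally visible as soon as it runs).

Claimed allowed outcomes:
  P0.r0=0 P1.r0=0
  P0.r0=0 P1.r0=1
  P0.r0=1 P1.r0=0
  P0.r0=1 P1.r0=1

spurious: P0.r0=0 P1.r0=0

outcome vector order: (P0.r0,P1.r0)
[SC] allowed = {<0 1>, <1 0>, <1 1>}
claimed∖SC = {<0 0>}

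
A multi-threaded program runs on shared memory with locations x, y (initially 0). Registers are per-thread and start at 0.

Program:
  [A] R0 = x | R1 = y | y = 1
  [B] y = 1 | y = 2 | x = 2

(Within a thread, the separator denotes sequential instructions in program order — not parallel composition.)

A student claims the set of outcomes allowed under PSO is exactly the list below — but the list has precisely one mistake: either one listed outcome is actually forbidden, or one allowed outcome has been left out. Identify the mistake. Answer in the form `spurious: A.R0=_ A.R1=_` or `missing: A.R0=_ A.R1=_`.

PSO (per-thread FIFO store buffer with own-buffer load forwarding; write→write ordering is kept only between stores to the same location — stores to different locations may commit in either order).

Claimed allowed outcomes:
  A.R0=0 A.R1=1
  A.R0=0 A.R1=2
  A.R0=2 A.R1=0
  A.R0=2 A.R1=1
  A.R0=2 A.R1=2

missing: A.R0=0 A.R1=0

outcome vector order: (A.R0,A.R1)
PSO (6): 0/0 0/1 0/2 2/0 2/1 2/2
PSO∖claimed = {0/0}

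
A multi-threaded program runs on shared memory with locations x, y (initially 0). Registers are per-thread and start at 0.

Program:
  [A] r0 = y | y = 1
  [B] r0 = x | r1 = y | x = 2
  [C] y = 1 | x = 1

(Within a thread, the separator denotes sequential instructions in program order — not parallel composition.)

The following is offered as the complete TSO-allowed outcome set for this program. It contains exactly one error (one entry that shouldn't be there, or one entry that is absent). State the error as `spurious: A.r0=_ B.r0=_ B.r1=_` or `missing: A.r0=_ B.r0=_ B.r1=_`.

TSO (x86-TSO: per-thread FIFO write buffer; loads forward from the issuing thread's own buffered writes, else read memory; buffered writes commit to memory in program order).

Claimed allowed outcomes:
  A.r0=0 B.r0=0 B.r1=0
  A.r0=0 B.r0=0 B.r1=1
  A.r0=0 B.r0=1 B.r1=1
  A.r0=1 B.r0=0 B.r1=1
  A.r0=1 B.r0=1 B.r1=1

missing: A.r0=1 B.r0=0 B.r1=0

outcome vector order: (A.r0,B.r0,B.r1)
TSO (6): (0,0,0); (0,0,1); (0,1,1); (1,0,0); (1,0,1); (1,1,1)
TSO∖claimed = {(1,0,0)}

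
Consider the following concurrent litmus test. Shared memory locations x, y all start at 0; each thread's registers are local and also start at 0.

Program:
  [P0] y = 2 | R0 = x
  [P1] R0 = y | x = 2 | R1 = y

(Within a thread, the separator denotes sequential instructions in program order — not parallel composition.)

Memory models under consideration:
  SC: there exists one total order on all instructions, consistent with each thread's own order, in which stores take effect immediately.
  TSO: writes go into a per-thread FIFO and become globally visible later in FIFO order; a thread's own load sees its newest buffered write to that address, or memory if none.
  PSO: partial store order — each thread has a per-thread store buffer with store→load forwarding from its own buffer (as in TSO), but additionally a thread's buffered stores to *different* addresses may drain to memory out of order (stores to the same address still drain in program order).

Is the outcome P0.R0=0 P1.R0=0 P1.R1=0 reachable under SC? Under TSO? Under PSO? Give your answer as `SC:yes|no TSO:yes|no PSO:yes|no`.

outcome vector order: (P0.R0,P1.R0,P1.R1)
SC (5): <0 0 2>; <0 2 2>; <2 0 0>; <2 0 2>; <2 2 2>
TSO (6): <0 0 0>; <0 0 2>; <0 2 2>; <2 0 0>; <2 0 2>; <2 2 2>
PSO (6): <0 0 0>; <0 0 2>; <0 2 2>; <2 0 0>; <2 0 2>; <2 2 2>
target <0 0 0> ∈ {TSO,PSO}

SC:no TSO:yes PSO:yes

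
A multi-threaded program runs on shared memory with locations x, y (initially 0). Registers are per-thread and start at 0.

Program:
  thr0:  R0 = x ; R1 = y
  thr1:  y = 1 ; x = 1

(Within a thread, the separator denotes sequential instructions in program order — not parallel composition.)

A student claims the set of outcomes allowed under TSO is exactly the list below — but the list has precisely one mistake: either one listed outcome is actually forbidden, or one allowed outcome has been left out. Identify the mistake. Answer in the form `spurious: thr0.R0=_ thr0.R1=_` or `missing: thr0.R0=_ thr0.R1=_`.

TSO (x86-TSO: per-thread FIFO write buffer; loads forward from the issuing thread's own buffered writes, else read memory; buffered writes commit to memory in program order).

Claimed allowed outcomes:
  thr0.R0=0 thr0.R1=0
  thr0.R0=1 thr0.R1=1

missing: thr0.R0=0 thr0.R1=1

outcome vector order: (thr0.R0,thr0.R1)
TSO: 3 outcomes — {<0 0> <0 1> <1 1>}
TSO∖claimed = {<0 1>}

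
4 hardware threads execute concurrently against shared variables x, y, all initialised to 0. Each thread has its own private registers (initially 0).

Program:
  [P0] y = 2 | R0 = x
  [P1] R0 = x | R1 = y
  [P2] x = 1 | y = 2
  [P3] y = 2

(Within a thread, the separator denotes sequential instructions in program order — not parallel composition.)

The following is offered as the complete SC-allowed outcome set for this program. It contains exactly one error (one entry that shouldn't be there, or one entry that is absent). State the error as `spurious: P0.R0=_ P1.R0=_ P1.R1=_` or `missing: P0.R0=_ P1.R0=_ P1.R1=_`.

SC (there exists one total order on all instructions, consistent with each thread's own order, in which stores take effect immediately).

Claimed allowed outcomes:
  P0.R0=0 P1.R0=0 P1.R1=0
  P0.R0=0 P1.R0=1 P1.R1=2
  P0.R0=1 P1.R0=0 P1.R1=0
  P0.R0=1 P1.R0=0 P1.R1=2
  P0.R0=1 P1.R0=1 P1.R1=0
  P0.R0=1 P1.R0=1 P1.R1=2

missing: P0.R0=0 P1.R0=0 P1.R1=2

outcome vector order: (P0.R0,P1.R0,P1.R1)
SC: 7 outcomes — {000 002 012 100 102 110 112}
SC∖claimed = {002}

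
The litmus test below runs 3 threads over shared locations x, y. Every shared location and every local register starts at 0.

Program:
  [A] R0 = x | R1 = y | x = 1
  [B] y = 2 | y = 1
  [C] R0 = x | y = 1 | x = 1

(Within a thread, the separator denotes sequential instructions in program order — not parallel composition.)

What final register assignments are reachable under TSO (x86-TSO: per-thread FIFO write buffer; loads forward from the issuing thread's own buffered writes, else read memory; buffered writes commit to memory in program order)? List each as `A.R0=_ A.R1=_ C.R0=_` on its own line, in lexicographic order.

outcome vector order: (A.R0,A.R1,C.R0)
|TSO outcomes| = 8

A.R0=0 A.R1=0 C.R0=0
A.R0=0 A.R1=0 C.R0=1
A.R0=0 A.R1=1 C.R0=0
A.R0=0 A.R1=1 C.R0=1
A.R0=0 A.R1=2 C.R0=0
A.R0=0 A.R1=2 C.R0=1
A.R0=1 A.R1=1 C.R0=0
A.R0=1 A.R1=2 C.R0=0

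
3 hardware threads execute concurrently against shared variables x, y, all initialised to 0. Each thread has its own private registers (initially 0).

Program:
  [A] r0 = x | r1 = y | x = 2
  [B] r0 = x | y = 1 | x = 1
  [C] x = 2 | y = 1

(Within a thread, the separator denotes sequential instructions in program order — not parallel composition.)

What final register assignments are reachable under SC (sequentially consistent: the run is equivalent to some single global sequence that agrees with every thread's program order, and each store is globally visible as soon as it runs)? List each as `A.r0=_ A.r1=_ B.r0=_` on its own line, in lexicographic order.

outcome vector order: (A.r0,A.r1,B.r0)
|SC outcomes| = 10

A.r0=0 A.r1=0 B.r0=0
A.r0=0 A.r1=0 B.r0=2
A.r0=0 A.r1=1 B.r0=0
A.r0=0 A.r1=1 B.r0=2
A.r0=1 A.r1=1 B.r0=0
A.r0=1 A.r1=1 B.r0=2
A.r0=2 A.r1=0 B.r0=0
A.r0=2 A.r1=0 B.r0=2
A.r0=2 A.r1=1 B.r0=0
A.r0=2 A.r1=1 B.r0=2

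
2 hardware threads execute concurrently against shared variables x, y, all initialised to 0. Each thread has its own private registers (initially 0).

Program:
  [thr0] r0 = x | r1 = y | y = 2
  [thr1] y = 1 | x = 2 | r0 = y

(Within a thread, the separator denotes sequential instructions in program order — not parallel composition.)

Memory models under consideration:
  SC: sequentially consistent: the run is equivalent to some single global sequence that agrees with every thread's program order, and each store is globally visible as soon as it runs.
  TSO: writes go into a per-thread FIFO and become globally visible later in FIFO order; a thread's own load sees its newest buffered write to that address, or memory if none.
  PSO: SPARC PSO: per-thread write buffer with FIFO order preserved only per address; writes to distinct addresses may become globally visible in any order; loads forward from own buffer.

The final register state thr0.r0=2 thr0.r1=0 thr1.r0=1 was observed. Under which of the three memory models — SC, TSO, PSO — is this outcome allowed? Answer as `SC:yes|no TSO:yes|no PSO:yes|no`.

outcome vector order: (thr0.r0,thr0.r1,thr1.r0)
SC (6): <0 0 1> <0 0 2> <0 1 1> <0 1 2> <2 1 1> <2 1 2>
TSO (6): <0 0 1> <0 0 2> <0 1 1> <0 1 2> <2 1 1> <2 1 2>
PSO (8): <0 0 1> <0 0 2> <0 1 1> <0 1 2> <2 0 1> <2 0 2> <2 1 1> <2 1 2>
target <2 0 1> ∈ {PSO}

SC:no TSO:no PSO:yes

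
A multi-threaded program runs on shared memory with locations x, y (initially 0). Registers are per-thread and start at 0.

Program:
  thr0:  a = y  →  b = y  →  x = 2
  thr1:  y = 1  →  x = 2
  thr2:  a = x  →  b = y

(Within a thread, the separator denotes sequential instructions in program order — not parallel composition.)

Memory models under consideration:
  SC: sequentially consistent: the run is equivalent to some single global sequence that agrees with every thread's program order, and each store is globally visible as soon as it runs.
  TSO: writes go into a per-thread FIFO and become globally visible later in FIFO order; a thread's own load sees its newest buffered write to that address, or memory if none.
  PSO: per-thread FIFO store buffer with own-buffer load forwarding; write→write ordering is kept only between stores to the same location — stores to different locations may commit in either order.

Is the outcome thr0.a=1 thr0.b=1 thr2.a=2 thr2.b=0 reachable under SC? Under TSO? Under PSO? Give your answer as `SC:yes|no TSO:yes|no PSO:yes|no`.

outcome vector order: (thr0.a,thr0.b,thr2.a,thr2.b)
SC (10): 0000 0001 0020 0021 0100 0101 0121 1100 1101 1121
TSO (10): 0000 0001 0020 0021 0100 0101 0121 1100 1101 1121
PSO (12): 0000 0001 0020 0021 0100 0101 0120 0121 1100 1101 1120 1121
target 1120 ∈ {PSO}

SC:no TSO:no PSO:yes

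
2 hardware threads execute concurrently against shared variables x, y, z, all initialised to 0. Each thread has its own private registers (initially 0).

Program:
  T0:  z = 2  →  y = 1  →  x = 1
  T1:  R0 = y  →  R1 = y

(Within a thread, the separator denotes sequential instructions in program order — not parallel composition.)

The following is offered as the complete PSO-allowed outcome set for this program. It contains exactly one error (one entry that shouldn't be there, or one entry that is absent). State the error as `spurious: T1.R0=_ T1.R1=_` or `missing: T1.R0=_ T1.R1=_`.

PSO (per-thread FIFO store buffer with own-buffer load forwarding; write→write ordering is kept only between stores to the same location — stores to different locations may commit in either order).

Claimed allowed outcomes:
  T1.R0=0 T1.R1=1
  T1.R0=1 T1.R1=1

outcome vector order: (T1.R0,T1.R1)
[PSO] allowed = {00; 01; 11}
PSO∖claimed = {00}

missing: T1.R0=0 T1.R1=0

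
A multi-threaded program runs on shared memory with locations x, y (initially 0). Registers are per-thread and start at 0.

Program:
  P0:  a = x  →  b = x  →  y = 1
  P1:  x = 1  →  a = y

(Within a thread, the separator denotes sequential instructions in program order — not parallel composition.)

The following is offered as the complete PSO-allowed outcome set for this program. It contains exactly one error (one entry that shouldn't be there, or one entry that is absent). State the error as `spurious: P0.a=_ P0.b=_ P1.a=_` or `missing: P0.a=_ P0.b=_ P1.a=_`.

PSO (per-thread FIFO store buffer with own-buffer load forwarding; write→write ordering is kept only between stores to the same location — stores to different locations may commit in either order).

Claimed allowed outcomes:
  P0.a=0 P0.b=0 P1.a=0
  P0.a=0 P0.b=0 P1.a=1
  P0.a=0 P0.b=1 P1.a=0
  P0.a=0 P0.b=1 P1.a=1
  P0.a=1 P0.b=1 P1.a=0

missing: P0.a=1 P0.b=1 P1.a=1

outcome vector order: (P0.a,P0.b,P1.a)
PSO: 6 outcomes — {000; 001; 010; 011; 110; 111}
PSO∖claimed = {111}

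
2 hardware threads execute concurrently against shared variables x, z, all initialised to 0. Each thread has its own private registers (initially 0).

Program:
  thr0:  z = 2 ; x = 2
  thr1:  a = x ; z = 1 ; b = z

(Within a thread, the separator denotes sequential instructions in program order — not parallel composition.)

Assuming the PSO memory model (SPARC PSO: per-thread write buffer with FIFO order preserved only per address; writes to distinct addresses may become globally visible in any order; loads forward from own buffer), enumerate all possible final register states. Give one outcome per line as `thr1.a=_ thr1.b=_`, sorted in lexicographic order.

thr1.a=0 thr1.b=1
thr1.a=0 thr1.b=2
thr1.a=2 thr1.b=1
thr1.a=2 thr1.b=2

outcome vector order: (thr1.a,thr1.b)
|PSO outcomes| = 4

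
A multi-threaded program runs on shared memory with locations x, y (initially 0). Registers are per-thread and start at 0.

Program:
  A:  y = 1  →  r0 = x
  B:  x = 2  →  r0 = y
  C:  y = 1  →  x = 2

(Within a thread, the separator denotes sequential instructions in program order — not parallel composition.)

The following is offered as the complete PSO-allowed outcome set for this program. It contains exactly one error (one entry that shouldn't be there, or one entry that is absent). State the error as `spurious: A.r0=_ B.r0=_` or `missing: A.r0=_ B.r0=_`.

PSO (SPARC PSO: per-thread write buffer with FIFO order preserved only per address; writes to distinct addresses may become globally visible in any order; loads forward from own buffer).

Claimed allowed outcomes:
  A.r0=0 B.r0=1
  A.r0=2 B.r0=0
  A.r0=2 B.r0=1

outcome vector order: (A.r0,B.r0)
PSO (4): <0 0>; <0 1>; <2 0>; <2 1>
PSO∖claimed = {<0 0>}

missing: A.r0=0 B.r0=0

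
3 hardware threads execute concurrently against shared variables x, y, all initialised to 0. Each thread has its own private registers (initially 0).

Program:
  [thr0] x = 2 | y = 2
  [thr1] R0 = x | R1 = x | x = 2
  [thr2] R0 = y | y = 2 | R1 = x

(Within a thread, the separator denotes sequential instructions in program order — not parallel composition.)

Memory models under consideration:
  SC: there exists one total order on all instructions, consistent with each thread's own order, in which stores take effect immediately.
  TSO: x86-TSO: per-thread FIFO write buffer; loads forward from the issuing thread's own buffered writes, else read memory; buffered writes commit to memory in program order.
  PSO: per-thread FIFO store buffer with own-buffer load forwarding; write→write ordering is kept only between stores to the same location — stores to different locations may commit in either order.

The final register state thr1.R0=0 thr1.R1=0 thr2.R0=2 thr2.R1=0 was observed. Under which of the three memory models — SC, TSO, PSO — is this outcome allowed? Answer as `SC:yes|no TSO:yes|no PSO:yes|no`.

SC:no TSO:no PSO:yes

outcome vector order: (thr1.R0,thr1.R1,thr2.R0,thr2.R1)
SC (9): 0/0/0/0 0/0/0/2 0/0/2/2 0/2/0/0 0/2/0/2 0/2/2/2 2/2/0/0 2/2/0/2 2/2/2/2
TSO (9): 0/0/0/0 0/0/0/2 0/0/2/2 0/2/0/0 0/2/0/2 0/2/2/2 2/2/0/0 2/2/0/2 2/2/2/2
PSO (12): 0/0/0/0 0/0/0/2 0/0/2/0 0/0/2/2 0/2/0/0 0/2/0/2 0/2/2/0 0/2/2/2 2/2/0/0 2/2/0/2 2/2/2/0 2/2/2/2
target 0/0/2/0 ∈ {PSO}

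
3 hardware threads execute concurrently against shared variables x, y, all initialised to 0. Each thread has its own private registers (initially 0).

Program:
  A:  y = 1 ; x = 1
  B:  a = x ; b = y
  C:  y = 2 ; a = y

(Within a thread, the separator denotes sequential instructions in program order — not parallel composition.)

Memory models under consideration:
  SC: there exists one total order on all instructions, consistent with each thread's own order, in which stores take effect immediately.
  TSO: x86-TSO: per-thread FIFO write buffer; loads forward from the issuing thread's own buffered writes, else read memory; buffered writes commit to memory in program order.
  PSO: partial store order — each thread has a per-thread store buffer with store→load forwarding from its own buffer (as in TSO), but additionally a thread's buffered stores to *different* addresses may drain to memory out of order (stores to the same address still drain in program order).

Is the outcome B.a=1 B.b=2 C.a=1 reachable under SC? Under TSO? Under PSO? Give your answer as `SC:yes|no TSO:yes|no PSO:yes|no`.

outcome vector order: (B.a,B.b,C.a)
SC: 9 outcomes — {001 002 011 012 021 022 111 112 122}
TSO: 9 outcomes — {001 002 011 012 021 022 111 112 122}
PSO: 12 outcomes — {001 002 011 012 021 022 101 102 111 112 121 122}
target 121 ∈ {PSO}

SC:no TSO:no PSO:yes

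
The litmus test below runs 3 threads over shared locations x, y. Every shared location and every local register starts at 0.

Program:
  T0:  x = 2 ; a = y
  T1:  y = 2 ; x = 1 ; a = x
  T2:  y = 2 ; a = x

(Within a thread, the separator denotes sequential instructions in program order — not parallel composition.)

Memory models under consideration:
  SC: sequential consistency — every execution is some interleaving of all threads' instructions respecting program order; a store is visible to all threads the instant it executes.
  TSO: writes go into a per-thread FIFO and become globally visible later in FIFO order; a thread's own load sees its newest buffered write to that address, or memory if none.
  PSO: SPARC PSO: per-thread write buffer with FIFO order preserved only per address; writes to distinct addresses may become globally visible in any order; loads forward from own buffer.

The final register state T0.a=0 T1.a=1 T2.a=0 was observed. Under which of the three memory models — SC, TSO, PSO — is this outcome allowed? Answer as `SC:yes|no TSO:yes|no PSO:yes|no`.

outcome vector order: (T0.a,T1.a,T2.a)
SC (8): 011 012 210 211 212 220 221 222
TSO (12): 010 011 012 020 021 022 210 211 212 220 221 222
PSO (12): 010 011 012 020 021 022 210 211 212 220 221 222
target 010 ∈ {TSO,PSO}

SC:no TSO:yes PSO:yes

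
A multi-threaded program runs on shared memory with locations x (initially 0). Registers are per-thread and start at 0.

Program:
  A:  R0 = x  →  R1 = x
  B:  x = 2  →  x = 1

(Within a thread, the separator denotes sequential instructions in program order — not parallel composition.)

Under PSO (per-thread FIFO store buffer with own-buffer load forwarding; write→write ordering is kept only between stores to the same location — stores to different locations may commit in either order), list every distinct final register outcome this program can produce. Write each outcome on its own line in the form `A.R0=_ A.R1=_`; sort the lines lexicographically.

outcome vector order: (A.R0,A.R1)
|PSO outcomes| = 6

A.R0=0 A.R1=0
A.R0=0 A.R1=1
A.R0=0 A.R1=2
A.R0=1 A.R1=1
A.R0=2 A.R1=1
A.R0=2 A.R1=2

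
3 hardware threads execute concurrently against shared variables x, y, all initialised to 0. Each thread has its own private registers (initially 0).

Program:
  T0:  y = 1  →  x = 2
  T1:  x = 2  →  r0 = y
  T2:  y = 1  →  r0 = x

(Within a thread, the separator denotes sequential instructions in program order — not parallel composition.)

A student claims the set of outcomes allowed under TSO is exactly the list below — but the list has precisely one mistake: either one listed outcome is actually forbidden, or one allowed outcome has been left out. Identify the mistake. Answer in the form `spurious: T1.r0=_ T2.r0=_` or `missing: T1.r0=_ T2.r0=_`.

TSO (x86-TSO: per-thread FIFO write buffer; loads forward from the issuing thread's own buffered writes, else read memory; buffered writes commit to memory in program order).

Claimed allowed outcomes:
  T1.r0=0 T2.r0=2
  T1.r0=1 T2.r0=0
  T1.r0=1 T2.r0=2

missing: T1.r0=0 T2.r0=0

outcome vector order: (T1.r0,T2.r0)
under TSO → 00, 02, 10, 12
TSO∖claimed = {00}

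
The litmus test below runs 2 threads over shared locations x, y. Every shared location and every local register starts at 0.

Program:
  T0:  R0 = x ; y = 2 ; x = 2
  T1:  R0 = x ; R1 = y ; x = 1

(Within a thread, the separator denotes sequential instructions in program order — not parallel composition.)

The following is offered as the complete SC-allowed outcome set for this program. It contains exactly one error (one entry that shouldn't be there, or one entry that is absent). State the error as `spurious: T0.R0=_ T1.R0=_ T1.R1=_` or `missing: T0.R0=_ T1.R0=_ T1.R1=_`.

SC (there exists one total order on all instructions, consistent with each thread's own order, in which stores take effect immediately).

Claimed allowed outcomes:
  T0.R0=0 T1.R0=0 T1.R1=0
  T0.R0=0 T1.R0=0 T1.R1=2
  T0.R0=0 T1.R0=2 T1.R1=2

outcome vector order: (T0.R0,T1.R0,T1.R1)
SC (4): 0/0/0, 0/0/2, 0/2/2, 1/0/0
SC∖claimed = {1/0/0}

missing: T0.R0=1 T1.R0=0 T1.R1=0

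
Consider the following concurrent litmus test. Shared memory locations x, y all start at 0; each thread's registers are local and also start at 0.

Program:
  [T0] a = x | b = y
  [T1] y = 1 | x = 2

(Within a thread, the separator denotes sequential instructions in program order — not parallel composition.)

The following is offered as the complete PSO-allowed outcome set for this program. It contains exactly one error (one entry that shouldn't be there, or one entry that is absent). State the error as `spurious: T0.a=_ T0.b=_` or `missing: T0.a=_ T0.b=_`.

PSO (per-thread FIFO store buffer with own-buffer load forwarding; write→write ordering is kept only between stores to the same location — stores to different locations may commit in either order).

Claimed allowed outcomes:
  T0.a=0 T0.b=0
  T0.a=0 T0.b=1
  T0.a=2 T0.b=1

missing: T0.a=2 T0.b=0

outcome vector order: (T0.a,T0.b)
PSO: 4 outcomes — {0/0 0/1 2/0 2/1}
PSO∖claimed = {2/0}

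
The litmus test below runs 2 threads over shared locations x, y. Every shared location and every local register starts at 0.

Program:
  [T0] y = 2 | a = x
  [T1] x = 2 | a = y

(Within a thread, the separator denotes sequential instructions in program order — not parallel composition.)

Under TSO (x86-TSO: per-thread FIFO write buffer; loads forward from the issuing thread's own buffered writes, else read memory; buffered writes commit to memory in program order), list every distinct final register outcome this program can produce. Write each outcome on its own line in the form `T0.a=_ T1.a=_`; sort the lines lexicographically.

T0.a=0 T1.a=0
T0.a=0 T1.a=2
T0.a=2 T1.a=0
T0.a=2 T1.a=2

outcome vector order: (T0.a,T1.a)
|TSO outcomes| = 4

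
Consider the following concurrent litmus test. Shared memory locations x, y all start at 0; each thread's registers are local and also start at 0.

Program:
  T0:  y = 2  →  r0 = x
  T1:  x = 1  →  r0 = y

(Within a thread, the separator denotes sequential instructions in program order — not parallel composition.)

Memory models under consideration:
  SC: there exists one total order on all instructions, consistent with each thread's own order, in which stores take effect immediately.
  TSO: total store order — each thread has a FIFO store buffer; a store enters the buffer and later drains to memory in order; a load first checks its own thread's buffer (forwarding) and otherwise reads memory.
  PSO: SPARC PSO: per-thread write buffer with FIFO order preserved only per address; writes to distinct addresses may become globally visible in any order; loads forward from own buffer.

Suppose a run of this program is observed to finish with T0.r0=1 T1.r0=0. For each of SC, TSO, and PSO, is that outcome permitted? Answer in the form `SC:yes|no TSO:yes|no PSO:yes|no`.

SC:yes TSO:yes PSO:yes

outcome vector order: (T0.r0,T1.r0)
SC: 3 outcomes — {(0,2); (1,0); (1,2)}
TSO: 4 outcomes — {(0,0); (0,2); (1,0); (1,2)}
PSO: 4 outcomes — {(0,0); (0,2); (1,0); (1,2)}
target (1,0) ∈ {SC,TSO,PSO}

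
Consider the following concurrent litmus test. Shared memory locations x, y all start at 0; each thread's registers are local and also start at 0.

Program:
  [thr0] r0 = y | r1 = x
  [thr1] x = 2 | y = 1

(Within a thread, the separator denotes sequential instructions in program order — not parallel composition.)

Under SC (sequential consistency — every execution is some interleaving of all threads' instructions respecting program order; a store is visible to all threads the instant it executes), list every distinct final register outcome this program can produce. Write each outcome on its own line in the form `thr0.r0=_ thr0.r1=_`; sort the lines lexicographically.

outcome vector order: (thr0.r0,thr0.r1)
|SC outcomes| = 3

thr0.r0=0 thr0.r1=0
thr0.r0=0 thr0.r1=2
thr0.r0=1 thr0.r1=2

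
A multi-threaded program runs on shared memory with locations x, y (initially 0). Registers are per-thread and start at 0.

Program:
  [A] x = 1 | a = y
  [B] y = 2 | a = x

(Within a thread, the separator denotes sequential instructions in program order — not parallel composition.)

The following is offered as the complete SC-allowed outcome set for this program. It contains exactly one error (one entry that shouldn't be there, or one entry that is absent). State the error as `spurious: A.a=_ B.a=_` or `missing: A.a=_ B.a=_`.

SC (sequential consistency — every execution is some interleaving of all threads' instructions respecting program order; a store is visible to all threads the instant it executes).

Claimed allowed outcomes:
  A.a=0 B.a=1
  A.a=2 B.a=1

outcome vector order: (A.a,B.a)
SC: 3 outcomes — {<0 1>; <2 0>; <2 1>}
SC∖claimed = {<2 0>}

missing: A.a=2 B.a=0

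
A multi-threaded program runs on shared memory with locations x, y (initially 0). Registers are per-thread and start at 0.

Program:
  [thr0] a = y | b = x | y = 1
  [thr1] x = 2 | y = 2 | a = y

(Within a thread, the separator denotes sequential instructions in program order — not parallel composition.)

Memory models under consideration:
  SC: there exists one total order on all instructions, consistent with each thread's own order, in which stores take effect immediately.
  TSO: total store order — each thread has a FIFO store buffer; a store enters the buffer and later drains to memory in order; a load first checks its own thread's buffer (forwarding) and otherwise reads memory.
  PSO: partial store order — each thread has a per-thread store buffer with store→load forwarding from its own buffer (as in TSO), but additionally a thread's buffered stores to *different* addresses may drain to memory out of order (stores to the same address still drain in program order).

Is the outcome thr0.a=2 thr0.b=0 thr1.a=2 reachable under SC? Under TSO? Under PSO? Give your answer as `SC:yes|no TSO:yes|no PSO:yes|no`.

outcome vector order: (thr0.a,thr0.b,thr1.a)
SC (6): 0/0/1; 0/0/2; 0/2/1; 0/2/2; 2/2/1; 2/2/2
TSO (6): 0/0/1; 0/0/2; 0/2/1; 0/2/2; 2/2/1; 2/2/2
PSO (8): 0/0/1; 0/0/2; 0/2/1; 0/2/2; 2/0/1; 2/0/2; 2/2/1; 2/2/2
target 2/0/2 ∈ {PSO}

SC:no TSO:no PSO:yes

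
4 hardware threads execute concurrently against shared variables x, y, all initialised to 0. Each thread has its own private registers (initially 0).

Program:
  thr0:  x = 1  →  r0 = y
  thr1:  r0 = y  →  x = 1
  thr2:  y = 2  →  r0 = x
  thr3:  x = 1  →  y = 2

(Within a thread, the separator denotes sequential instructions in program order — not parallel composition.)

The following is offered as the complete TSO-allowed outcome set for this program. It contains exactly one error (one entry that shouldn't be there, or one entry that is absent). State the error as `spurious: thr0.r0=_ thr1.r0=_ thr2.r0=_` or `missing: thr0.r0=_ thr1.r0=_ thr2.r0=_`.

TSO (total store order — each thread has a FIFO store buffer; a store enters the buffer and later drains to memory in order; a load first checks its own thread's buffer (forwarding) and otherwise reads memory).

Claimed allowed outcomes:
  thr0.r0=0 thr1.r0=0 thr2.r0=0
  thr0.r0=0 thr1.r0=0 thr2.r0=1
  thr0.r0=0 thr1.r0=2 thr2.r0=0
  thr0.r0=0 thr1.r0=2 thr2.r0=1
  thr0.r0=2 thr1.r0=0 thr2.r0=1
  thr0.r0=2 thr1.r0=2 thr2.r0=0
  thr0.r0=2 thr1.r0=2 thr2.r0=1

missing: thr0.r0=2 thr1.r0=0 thr2.r0=0

outcome vector order: (thr0.r0,thr1.r0,thr2.r0)
[TSO] allowed = {000; 001; 020; 021; 200; 201; 220; 221}
TSO∖claimed = {200}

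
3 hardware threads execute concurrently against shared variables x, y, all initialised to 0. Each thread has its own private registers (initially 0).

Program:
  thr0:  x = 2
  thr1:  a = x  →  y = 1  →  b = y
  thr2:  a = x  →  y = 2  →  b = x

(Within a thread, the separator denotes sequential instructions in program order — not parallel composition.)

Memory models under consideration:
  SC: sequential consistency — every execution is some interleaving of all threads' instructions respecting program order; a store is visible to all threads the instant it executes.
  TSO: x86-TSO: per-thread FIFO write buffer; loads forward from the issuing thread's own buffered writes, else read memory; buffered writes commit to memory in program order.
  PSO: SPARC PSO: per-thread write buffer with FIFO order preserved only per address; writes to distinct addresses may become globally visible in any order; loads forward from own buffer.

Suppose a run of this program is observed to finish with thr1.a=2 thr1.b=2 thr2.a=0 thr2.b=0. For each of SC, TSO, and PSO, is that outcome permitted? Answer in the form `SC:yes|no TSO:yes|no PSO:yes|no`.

SC:no TSO:yes PSO:yes

outcome vector order: (thr1.a,thr1.b,thr2.a,thr2.b)
SC: 11 outcomes — {(0,1,0,0), (0,1,0,2), (0,1,2,2), (0,2,0,0), (0,2,0,2), (0,2,2,2), (2,1,0,0), (2,1,0,2), (2,1,2,2), (2,2,0,2), (2,2,2,2)}
TSO: 12 outcomes — {(0,1,0,0), (0,1,0,2), (0,1,2,2), (0,2,0,0), (0,2,0,2), (0,2,2,2), (2,1,0,0), (2,1,0,2), (2,1,2,2), (2,2,0,0), (2,2,0,2), (2,2,2,2)}
PSO: 12 outcomes — {(0,1,0,0), (0,1,0,2), (0,1,2,2), (0,2,0,0), (0,2,0,2), (0,2,2,2), (2,1,0,0), (2,1,0,2), (2,1,2,2), (2,2,0,0), (2,2,0,2), (2,2,2,2)}
target (2,2,0,0) ∈ {TSO,PSO}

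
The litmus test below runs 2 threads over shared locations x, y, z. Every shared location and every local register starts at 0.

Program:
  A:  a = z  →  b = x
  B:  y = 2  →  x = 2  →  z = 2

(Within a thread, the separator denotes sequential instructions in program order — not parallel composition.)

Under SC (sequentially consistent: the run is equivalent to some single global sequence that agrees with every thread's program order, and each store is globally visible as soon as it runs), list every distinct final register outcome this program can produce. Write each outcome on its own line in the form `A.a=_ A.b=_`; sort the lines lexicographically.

outcome vector order: (A.a,A.b)
|SC outcomes| = 3

A.a=0 A.b=0
A.a=0 A.b=2
A.a=2 A.b=2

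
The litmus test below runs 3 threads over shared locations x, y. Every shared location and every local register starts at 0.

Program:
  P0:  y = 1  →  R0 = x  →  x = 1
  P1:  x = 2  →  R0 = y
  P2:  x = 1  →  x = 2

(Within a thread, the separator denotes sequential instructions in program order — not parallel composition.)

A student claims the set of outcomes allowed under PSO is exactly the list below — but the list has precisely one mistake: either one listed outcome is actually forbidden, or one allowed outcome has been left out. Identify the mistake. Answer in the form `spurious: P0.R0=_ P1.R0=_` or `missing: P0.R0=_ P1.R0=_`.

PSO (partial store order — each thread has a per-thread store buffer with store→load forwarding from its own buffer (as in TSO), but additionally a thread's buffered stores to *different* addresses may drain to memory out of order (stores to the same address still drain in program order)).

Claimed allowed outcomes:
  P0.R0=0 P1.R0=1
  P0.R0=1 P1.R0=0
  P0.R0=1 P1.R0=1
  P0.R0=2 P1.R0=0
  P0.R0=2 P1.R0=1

outcome vector order: (P0.R0,P1.R0)
PSO: 6 outcomes — {(0,0); (0,1); (1,0); (1,1); (2,0); (2,1)}
PSO∖claimed = {(0,0)}

missing: P0.R0=0 P1.R0=0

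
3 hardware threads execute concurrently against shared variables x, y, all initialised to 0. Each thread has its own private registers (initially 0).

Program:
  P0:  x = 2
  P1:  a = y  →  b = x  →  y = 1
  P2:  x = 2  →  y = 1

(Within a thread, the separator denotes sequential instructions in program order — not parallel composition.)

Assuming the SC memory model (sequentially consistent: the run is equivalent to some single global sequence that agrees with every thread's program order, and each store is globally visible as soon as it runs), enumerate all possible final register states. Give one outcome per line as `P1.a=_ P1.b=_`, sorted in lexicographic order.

P1.a=0 P1.b=0
P1.a=0 P1.b=2
P1.a=1 P1.b=2

outcome vector order: (P1.a,P1.b)
|SC outcomes| = 3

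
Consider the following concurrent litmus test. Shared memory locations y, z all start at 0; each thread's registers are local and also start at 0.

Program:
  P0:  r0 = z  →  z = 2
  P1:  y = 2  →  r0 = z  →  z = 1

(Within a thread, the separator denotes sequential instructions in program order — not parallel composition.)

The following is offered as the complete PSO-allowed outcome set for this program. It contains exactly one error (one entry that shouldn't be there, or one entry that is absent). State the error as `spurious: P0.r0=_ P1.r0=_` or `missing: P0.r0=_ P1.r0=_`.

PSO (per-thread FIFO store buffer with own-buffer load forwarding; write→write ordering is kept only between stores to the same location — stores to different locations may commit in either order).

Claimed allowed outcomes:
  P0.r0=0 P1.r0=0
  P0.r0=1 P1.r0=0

missing: P0.r0=0 P1.r0=2

outcome vector order: (P0.r0,P1.r0)
[PSO] allowed = {<0 0>, <0 2>, <1 0>}
PSO∖claimed = {<0 2>}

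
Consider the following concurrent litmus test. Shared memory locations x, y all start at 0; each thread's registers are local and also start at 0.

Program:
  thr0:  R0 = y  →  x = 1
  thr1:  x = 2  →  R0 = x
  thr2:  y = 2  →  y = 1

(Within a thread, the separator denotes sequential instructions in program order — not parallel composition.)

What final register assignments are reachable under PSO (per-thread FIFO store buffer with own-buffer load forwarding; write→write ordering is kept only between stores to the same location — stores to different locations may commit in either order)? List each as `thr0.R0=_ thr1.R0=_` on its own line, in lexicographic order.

thr0.R0=0 thr1.R0=1
thr0.R0=0 thr1.R0=2
thr0.R0=1 thr1.R0=1
thr0.R0=1 thr1.R0=2
thr0.R0=2 thr1.R0=1
thr0.R0=2 thr1.R0=2

outcome vector order: (thr0.R0,thr1.R0)
|PSO outcomes| = 6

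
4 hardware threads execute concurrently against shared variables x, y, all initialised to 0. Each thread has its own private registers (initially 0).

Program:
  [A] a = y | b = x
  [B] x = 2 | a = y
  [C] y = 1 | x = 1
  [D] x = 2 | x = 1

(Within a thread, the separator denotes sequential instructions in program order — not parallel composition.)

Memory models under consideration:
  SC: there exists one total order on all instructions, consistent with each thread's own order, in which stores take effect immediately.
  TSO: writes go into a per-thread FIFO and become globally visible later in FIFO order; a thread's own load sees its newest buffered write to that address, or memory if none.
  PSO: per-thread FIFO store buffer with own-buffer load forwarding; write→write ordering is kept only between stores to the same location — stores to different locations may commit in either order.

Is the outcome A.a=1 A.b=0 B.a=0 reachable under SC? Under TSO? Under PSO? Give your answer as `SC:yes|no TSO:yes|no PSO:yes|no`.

SC:no TSO:yes PSO:yes

outcome vector order: (A.a,A.b,B.a)
SC (11): 000, 001, 010, 011, 020, 021, 101, 110, 111, 120, 121
TSO (12): 000, 001, 010, 011, 020, 021, 100, 101, 110, 111, 120, 121
PSO (12): 000, 001, 010, 011, 020, 021, 100, 101, 110, 111, 120, 121
target 100 ∈ {TSO,PSO}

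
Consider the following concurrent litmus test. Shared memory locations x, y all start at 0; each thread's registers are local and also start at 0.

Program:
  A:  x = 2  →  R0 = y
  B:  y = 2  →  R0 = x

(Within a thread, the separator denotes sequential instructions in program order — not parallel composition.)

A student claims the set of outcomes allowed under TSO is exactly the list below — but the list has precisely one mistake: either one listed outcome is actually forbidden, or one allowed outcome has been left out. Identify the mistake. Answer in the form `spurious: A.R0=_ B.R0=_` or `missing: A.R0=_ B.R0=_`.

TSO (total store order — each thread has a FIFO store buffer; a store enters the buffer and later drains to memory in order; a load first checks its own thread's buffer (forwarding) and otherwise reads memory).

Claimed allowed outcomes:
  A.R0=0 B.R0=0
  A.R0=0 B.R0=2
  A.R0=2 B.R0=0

outcome vector order: (A.R0,B.R0)
TSO (4): <0 0>, <0 2>, <2 0>, <2 2>
TSO∖claimed = {<2 2>}

missing: A.R0=2 B.R0=2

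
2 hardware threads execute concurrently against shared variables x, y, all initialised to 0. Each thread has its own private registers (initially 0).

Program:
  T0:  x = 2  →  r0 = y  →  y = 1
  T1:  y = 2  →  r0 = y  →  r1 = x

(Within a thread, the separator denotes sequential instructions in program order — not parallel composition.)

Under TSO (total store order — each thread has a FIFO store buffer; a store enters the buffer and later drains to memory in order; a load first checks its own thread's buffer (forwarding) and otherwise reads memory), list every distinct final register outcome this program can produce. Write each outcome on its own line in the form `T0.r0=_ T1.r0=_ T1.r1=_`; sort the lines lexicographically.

outcome vector order: (T0.r0,T1.r0,T1.r1)
|TSO outcomes| = 6

T0.r0=0 T1.r0=1 T1.r1=2
T0.r0=0 T1.r0=2 T1.r1=0
T0.r0=0 T1.r0=2 T1.r1=2
T0.r0=2 T1.r0=1 T1.r1=2
T0.r0=2 T1.r0=2 T1.r1=0
T0.r0=2 T1.r0=2 T1.r1=2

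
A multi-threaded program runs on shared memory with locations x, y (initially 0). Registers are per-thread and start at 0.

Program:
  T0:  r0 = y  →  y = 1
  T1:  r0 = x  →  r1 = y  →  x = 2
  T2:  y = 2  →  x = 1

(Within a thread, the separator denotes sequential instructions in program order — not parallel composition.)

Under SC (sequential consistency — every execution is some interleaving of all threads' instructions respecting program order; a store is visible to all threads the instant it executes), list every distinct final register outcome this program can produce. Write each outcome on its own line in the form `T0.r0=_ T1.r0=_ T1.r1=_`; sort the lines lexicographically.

outcome vector order: (T0.r0,T1.r0,T1.r1)
|SC outcomes| = 10

T0.r0=0 T1.r0=0 T1.r1=0
T0.r0=0 T1.r0=0 T1.r1=1
T0.r0=0 T1.r0=0 T1.r1=2
T0.r0=0 T1.r0=1 T1.r1=1
T0.r0=0 T1.r0=1 T1.r1=2
T0.r0=2 T1.r0=0 T1.r1=0
T0.r0=2 T1.r0=0 T1.r1=1
T0.r0=2 T1.r0=0 T1.r1=2
T0.r0=2 T1.r0=1 T1.r1=1
T0.r0=2 T1.r0=1 T1.r1=2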